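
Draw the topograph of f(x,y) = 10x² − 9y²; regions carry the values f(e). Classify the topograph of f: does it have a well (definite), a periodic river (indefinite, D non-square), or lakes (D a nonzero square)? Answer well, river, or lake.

D = b²−4ac = 0² − 4·10·(-9) = 360
D > 0 non-square ⇒ indefinite ⇒ periodic river

river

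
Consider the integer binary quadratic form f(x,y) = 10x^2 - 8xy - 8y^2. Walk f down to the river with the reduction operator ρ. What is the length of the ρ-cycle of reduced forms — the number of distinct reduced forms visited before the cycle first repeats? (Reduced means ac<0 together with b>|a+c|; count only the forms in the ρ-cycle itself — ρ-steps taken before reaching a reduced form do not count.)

D = 384, ⌊√D⌋ = 19
descent: ρ → (-8,8,10)  [lands on river]
river: ρ → (10,12,-6)
river: ρ → (-6,12,10)
river: ρ → (10,8,-8)
ρ-cycle length = 4 (tail of 1 descent step not counted)

4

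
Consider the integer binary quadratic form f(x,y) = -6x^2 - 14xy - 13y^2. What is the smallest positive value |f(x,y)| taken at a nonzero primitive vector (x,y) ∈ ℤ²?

translate: b→2 (≡14 mod 12), so (6,14,13)→(6,2,5)
flip: (6,2,5)→(5,-2,6)
reduced (well bottom): (5,-2,6) with a≤c, −a<b≤a
well minimum |f| = |-5| = 5 (negative-definite)

5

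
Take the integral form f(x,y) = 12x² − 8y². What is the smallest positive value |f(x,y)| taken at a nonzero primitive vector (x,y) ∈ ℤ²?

descent: ρ → (-8,16,4)  [lands on river]
river: ρ → (4,16,-8)
closes: descent 1, river 2
min |a| on river = 4

4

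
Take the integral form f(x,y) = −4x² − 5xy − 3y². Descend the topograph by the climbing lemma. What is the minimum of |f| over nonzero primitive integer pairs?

translate: b→-3 (≡5 mod 8), so (4,5,3)→(4,-3,2)
flip: (4,-3,2)→(2,3,4)
translate: b→-1 (≡3 mod 4), so (2,3,4)→(2,-1,3)
reduced (well bottom): (2,-1,3) with a≤c, −a<b≤a
well minimum |f| = |-2| = 2 (negative-definite)

2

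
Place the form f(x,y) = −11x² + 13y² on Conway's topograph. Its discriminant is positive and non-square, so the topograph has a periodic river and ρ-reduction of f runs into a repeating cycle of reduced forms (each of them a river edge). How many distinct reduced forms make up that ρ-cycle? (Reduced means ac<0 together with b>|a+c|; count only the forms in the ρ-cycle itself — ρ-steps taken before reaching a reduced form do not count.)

D = 572, ⌊√D⌋ = 23
descent: ρ → (13,0,-11)
descent: ρ → (-11,22,2)  [lands on river]
river: ρ → (2,22,-11)
ρ-cycle length = 2 (tail of 2 descent steps not counted)

2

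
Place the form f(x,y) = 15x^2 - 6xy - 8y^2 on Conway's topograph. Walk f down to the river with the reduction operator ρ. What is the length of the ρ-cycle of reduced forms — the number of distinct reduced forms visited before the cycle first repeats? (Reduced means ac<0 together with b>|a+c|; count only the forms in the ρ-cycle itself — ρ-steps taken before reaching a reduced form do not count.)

D = 516, ⌊√D⌋ = 22
descent: ρ → (-8,22,1)  [lands on river]
river: ρ → (1,22,-8)
river: ρ → (-8,10,13)
river: ρ → (13,16,-5)
river: ρ → (-5,14,16)
river: ρ → (16,18,-3)
river: ρ → (-3,18,16)
river: ρ → (16,14,-5)
river: ρ → (-5,16,13)
river: ρ → (13,10,-8)
ρ-cycle length = 10 (tail of 1 descent step not counted)

10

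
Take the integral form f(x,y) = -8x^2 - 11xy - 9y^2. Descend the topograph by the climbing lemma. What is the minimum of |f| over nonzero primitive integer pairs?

translate: b→-5 (≡11 mod 16), so (8,11,9)→(8,-5,6)
flip: (8,-5,6)→(6,5,8)
reduced (well bottom): (6,5,8) with a≤c, −a<b≤a
well minimum |f| = |-6| = 6 (negative-definite)

6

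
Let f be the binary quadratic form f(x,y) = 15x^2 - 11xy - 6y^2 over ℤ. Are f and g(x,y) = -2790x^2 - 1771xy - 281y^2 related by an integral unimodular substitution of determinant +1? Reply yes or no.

D₁ = 481, D₂ = 481
river cycle of f (length 26): (-6, 11, 15), (15, 19, -2), (-2, 21, 5), (5, 19, -6), (-6, 17, 8), (8, 15, -8), (-8, 17, 6), (6, 19, -5), (-5, 21, 2), (2, 19, -15), … (16 more)
river cycle of g (length 26): (-6, 11, 15), (15, 19, -2), (-2, 21, 5), (5, 19, -6), (-6, 17, 8), (8, 15, -8), (-8, 17, 6), (6, 19, -5), (-5, 21, 2), (2, 19, -15), … (16 more)
cycles coincide ⇒ equivalent

yes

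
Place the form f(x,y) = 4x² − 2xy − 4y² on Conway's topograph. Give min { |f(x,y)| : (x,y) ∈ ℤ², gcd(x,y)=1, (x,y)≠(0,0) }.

descent: ρ → (-4,2,4)  [lands on river]
river: ρ → (4,6,-2)
river: ρ → (-2,6,4)
river: ρ → (4,2,-4)
river: ρ → (-4,6,2)
river: ρ → (2,6,-4)
closes: descent 1, river 6
min |a| on river = 2

2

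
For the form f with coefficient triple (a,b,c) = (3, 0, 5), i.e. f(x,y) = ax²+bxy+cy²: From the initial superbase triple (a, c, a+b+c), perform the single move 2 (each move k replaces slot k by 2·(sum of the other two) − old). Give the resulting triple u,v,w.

start (3,5,8) = (f(1,0),f(0,1),f(1,1))
replace slot 2: 2·(3+8) − 5 = 17 → (3,17,8)

3,17,8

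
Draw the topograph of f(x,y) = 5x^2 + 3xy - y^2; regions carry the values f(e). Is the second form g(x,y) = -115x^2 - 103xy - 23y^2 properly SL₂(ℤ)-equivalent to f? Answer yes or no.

D₁ = 29, D₂ = 29
river cycle of f (length 2): (-1, 5, 1), (1, 5, -1)
river cycle of g (length 2): (-1, 5, 1), (1, 5, -1)
cycles coincide ⇒ equivalent

yes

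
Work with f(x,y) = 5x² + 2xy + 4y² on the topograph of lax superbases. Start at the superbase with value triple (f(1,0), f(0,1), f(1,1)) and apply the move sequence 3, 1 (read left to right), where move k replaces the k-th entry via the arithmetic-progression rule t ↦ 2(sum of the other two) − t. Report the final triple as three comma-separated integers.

start (5,4,11) = (f(1,0),f(0,1),f(1,1))
replace slot 3: 2·(5+4) − 11 = 7 → (5,4,7)
replace slot 1: 2·(4+7) − 5 = 17 → (17,4,7)

17,4,7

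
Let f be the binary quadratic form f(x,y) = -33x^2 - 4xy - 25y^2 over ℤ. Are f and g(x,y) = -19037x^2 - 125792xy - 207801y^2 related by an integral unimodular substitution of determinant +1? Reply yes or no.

D₁ = -3284, D₂ = -3284
f is negative-definite; reduce −f:
−f: flip: (33,4,25)→(25,-4,33)
−f: reduced (well bottom): (25,-4,33) with a≤c, −a<b≤a
flip sign back: reduced form of f is (-25,4,-33)
g is negative-definite; reduce −g:
−g: translate: b→11570 (≡125792 mod 38074), so (19037,125792,207801)→(19037,11570,1758)
−g: flip: (19037,11570,1758)→(1758,-11570,19037)
−g: translate: b→-1022 (≡-11570 mod 3516), so (1758,-11570,19037)→(1758,-1022,149)
−g: flip: (1758,-1022,149)→(149,1022,1758)
−g: translate: b→128 (≡1022 mod 298), so (149,1022,1758)→(149,128,33)
−g: flip: (149,128,33)→(33,-128,149)
−g: translate: b→4 (≡-128 mod 66), so (33,-128,149)→(33,4,25)
−g: flip: (33,4,25)→(25,-4,33)
−g: reduced (well bottom): (25,-4,33) with a≤c, −a<b≤a
flip sign back: reduced form of g is (-25,4,-33)
reduced forms (-25, 4, -33) vs (-25, 4, -33) ⇒ equivalent

yes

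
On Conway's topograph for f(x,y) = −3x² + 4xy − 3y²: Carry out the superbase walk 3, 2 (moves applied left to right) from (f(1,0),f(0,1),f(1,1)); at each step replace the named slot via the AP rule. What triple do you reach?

start (-3,-3,-2) = (f(1,0),f(0,1),f(1,1))
replace slot 3: 2·((-3)+(-3)) − (-2) = -10 → (-3,-3,-10)
replace slot 2: 2·((-3)+(-10)) − (-3) = -23 → (-3,-23,-10)

-3,-23,-10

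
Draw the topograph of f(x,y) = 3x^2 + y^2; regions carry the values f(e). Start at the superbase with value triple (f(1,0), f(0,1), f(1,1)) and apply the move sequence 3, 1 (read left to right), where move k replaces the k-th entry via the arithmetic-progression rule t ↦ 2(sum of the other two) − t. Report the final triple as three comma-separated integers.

start (3,1,4) = (f(1,0),f(0,1),f(1,1))
replace slot 3: 2·(3+1) − 4 = 4 → (3,1,4)
replace slot 1: 2·(1+4) − 3 = 7 → (7,1,4)

7,1,4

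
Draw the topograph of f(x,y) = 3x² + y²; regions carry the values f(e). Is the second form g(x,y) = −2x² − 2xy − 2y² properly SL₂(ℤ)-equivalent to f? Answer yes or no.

D₁ = -12, D₂ = -12
f: flip: (3,0,1)→(1,0,3)
f: reduced (well bottom): (1,0,3) with a≤c, −a<b≤a
g is negative-definite; reduce −g:
−g: reduced (well bottom): (2,2,2) with a≤c, −a<b≤a
flip sign back: reduced form of g is (-2,-2,-2)
reduced forms (1, 0, 3) vs (-2, -2, -2) ⇒ inequivalent

no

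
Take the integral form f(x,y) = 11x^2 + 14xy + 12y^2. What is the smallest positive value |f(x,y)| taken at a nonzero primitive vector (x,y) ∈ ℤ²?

translate: b→-8 (≡14 mod 22), so (11,14,12)→(11,-8,9)
flip: (11,-8,9)→(9,8,11)
reduced (well bottom): (9,8,11) with a≤c, −a<b≤a
well minimum = a = 9

9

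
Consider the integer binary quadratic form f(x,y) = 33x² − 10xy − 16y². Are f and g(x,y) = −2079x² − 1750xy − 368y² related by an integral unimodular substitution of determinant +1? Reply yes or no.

D₁ = 2212, D₂ = 2212
river cycle of f (length 26): (-16, 42, 7), (7, 42, -16), (-16, 22, 27), (27, 32, -11), (-11, 34, 24), (24, 14, -21), (-21, 28, 17), (17, 40, -9), (-9, 32, 33), (33, 34, -8), … (16 more)
river cycle of g (length 26): (7, 42, -16), (-16, 22, 27), (27, 32, -11), (-11, 34, 24), (24, 14, -21), (-21, 28, 17), (17, 40, -9), (-9, 32, 33), (33, 34, -8), (-8, 46, 3), … (16 more)
cycles coincide ⇒ equivalent

yes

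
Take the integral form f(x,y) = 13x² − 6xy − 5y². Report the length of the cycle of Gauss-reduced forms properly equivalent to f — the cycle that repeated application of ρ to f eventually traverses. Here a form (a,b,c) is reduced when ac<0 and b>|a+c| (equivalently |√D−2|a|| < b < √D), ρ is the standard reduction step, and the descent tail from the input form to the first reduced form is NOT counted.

D = 296, ⌊√D⌋ = 17
descent: ρ → (-5,16,2)  [lands on river]
river: ρ → (2,16,-5)
river: ρ → (-5,14,5)
river: ρ → (5,16,-2)
river: ρ → (-2,16,5)
river: ρ → (5,14,-5)
ρ-cycle length = 6 (tail of 1 descent step not counted)

6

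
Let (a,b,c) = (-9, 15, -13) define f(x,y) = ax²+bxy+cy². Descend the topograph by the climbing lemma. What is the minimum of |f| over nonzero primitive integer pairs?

translate: b→3 (≡-15 mod 18), so (9,-15,13)→(9,3,7)
flip: (9,3,7)→(7,-3,9)
reduced (well bottom): (7,-3,9) with a≤c, −a<b≤a
well minimum |f| = |-7| = 7 (negative-definite)

7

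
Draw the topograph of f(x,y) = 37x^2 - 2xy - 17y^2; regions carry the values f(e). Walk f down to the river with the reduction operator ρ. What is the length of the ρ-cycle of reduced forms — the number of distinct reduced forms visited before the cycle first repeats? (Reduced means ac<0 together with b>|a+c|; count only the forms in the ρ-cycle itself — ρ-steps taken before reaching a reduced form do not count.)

D = 2520, ⌊√D⌋ = 50
descent: ρ → (-17,36,18)  [lands on river]
river: ρ → (18,36,-17)
river: ρ → (-17,32,22)
river: ρ → (22,12,-27)
river: ρ → (-27,42,7)
river: ρ → (7,42,-27)
river: ρ → (-27,12,22)
river: ρ → (22,32,-17)
ρ-cycle length = 8 (tail of 1 descent step not counted)

8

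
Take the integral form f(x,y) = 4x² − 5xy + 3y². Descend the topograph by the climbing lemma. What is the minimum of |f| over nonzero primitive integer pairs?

translate: b→3 (≡-5 mod 8), so (4,-5,3)→(4,3,2)
flip: (4,3,2)→(2,-3,4)
translate: b→1 (≡-3 mod 4), so (2,-3,4)→(2,1,3)
reduced (well bottom): (2,1,3) with a≤c, −a<b≤a
well minimum = a = 2

2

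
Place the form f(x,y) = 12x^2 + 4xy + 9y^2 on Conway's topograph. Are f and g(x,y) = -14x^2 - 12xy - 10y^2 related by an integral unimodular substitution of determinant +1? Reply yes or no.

D₁ = -416, D₂ = -416
f: flip: (12,4,9)→(9,-4,12)
f: reduced (well bottom): (9,-4,12) with a≤c, −a<b≤a
g is negative-definite; reduce −g:
−g: flip: (14,12,10)→(10,-12,14)
−g: translate: b→8 (≡-12 mod 20), so (10,-12,14)→(10,8,12)
−g: reduced (well bottom): (10,8,12) with a≤c, −a<b≤a
flip sign back: reduced form of g is (-10,-8,-12)
reduced forms (9, -4, 12) vs (-10, -8, -12) ⇒ inequivalent

no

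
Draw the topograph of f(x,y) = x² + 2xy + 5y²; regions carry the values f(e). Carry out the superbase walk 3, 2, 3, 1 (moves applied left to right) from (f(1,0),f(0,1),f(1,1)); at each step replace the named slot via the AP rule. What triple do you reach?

start (1,5,8) = (f(1,0),f(0,1),f(1,1))
replace slot 3: 2·(1+5) − 8 = 4 → (1,5,4)
replace slot 2: 2·(1+4) − 5 = 5 → (1,5,4)
replace slot 3: 2·(1+5) − 4 = 8 → (1,5,8)
replace slot 1: 2·(5+8) − 1 = 25 → (25,5,8)

25,5,8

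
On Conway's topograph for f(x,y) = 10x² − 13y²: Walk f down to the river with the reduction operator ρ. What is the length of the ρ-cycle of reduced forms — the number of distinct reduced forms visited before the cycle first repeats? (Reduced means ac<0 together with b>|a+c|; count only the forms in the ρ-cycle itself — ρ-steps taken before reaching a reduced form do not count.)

D = 520, ⌊√D⌋ = 22
descent: ρ → (-13,0,10)
descent: ρ → (10,20,-3)  [lands on river]
river: ρ → (-3,22,3)
river: ρ → (3,20,-10)
river: ρ → (-10,20,3)
river: ρ → (3,22,-3)
river: ρ → (-3,20,10)
ρ-cycle length = 6 (tail of 2 descent steps not counted)

6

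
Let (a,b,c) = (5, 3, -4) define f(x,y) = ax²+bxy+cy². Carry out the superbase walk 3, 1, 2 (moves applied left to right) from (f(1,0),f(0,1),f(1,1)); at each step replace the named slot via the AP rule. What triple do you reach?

start (5,-4,4) = (f(1,0),f(0,1),f(1,1))
replace slot 3: 2·(5+(-4)) − 4 = -2 → (5,-4,-2)
replace slot 1: 2·((-4)+(-2)) − 5 = -17 → (-17,-4,-2)
replace slot 2: 2·((-17)+(-2)) − (-4) = -34 → (-17,-34,-2)

-17,-34,-2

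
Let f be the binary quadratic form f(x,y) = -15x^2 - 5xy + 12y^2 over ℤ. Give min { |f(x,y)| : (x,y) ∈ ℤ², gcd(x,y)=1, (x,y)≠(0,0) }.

descent: ρ → (12,5,-15)  [lands on river]
river: ρ → (-15,25,2)
river: ρ → (2,27,-2)
river: ρ → (-2,25,15)
river: ρ → (15,5,-12)
river: ρ → (-12,19,8)
river: ρ → (8,13,-18)
river: ρ → (-18,23,3)
river: ρ → (3,25,-10)
river: ρ → (-10,15,13)
river: ρ → (13,11,-12)
river: ρ → (-12,13,12)
river: ρ → (12,11,-13)
river: ρ → (-13,15,10)
river: ρ → (10,25,-3)
river: ρ → (-3,23,18)
river: ρ → (18,13,-8)
river: ρ → (-8,19,12)
closes: descent 1, river 18
min |a| on river = 2

2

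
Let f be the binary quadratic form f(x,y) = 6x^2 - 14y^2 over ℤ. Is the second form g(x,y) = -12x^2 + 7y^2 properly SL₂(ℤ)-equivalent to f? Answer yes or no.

D₁ = 336, D₂ = 336
river cycle of f (length 6): (6, 12, -8), (-8, 4, 10), (10, 16, -2), (-2, 16, 10), (10, 4, -8), (-8, 12, 6)
river cycle of g (length 4): (7, 14, -5), (-5, 16, 4), (4, 16, -5), (-5, 14, 7)
cycles differ ⇒ inequivalent

no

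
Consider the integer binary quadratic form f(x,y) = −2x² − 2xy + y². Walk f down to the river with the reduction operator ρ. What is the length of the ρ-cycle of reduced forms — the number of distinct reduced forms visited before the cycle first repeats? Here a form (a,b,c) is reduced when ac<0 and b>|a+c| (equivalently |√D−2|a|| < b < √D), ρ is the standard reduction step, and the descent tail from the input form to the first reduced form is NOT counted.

D = 12, ⌊√D⌋ = 3
descent: ρ → (1,2,-2)  [lands on river]
river: ρ → (-2,2,1)
ρ-cycle length = 2 (tail of 1 descent step not counted)

2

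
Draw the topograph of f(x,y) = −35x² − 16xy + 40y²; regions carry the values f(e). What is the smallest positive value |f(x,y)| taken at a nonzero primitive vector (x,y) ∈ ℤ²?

descent: ρ → (40,16,-35)  [lands on river]
river: ρ → (-35,54,21)
river: ρ → (21,72,-8)
river: ρ → (-8,72,21)
river: ρ → (21,54,-35)
river: ρ → (-35,16,40)
river: ρ → (40,64,-11)
river: ρ → (-11,68,28)
river: ρ → (28,44,-35)
river: ρ → (-35,26,37)
river: ρ → (37,48,-24)
river: ρ → (-24,48,37)
river: ρ → (37,26,-35)
river: ρ → (-35,44,28)
river: ρ → (28,68,-11)
river: ρ → (-11,64,40)
closes: descent 1, river 16
min |a| on river = 8

8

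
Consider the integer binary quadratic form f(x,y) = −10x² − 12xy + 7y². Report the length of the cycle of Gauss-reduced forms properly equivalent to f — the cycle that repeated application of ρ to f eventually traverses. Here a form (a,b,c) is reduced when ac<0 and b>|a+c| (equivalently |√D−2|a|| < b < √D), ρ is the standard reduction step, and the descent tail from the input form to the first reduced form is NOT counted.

D = 424, ⌊√D⌋ = 20
descent: ρ → (7,12,-10)  [lands on river]
river: ρ → (-10,8,9)
river: ρ → (9,10,-9)
river: ρ → (-9,8,10)
river: ρ → (10,12,-7)
river: ρ → (-7,16,6)
river: ρ → (6,20,-1)
river: ρ → (-1,20,6)
river: ρ → (6,16,-7)
river: ρ → (-7,12,10)
river: ρ → (10,8,-9)
river: ρ → (-9,10,9)
river: ρ → (9,8,-10)
river: ρ → (-10,12,7)
river: ρ → (7,16,-6)
river: ρ → (-6,20,1)
river: ρ → (1,20,-6)
river: ρ → (-6,16,7)
ρ-cycle length = 18 (tail of 1 descent step not counted)

18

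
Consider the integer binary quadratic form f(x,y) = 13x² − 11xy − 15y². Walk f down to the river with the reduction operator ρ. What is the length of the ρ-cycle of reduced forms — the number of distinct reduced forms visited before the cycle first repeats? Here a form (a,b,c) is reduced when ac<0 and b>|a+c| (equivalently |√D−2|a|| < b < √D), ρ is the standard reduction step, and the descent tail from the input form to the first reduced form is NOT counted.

D = 901, ⌊√D⌋ = 30
descent: ρ → (-15,11,13)  [lands on river]
river: ρ → (13,15,-13)
river: ρ → (-13,11,15)
river: ρ → (15,19,-9)
river: ρ → (-9,17,17)
river: ρ → (17,17,-9)
river: ρ → (-9,19,15)
river: ρ → (15,11,-13)
river: ρ → (-13,15,13)
river: ρ → (13,11,-15)
river: ρ → (-15,19,9)
river: ρ → (9,17,-17)
river: ρ → (-17,17,9)
river: ρ → (9,19,-15)
ρ-cycle length = 14 (tail of 1 descent step not counted)

14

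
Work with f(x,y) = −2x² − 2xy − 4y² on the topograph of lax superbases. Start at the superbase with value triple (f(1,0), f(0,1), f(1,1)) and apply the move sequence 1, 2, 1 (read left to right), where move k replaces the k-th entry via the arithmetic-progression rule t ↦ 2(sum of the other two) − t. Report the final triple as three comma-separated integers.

start (-2,-4,-8) = (f(1,0),f(0,1),f(1,1))
replace slot 1: 2·((-4)+(-8)) − (-2) = -22 → (-22,-4,-8)
replace slot 2: 2·((-22)+(-8)) − (-4) = -56 → (-22,-56,-8)
replace slot 1: 2·((-56)+(-8)) − (-22) = -106 → (-106,-56,-8)

-106,-56,-8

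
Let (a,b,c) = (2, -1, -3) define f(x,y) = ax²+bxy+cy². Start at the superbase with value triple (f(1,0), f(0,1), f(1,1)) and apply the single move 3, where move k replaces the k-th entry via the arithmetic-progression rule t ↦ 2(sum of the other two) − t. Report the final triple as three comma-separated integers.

start (2,-3,-2) = (f(1,0),f(0,1),f(1,1))
replace slot 3: 2·(2+(-3)) − (-2) = 0 → (2,-3,0)

2,-3,0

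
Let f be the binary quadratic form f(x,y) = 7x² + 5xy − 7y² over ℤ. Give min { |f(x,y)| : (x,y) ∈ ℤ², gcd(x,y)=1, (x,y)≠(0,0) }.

river: ρ → (-7,9,5)
river: ρ → (5,11,-5)
river: ρ → (-5,9,7)
river: ρ → (7,5,-7)
closes: descent 0, river 4
min |a| on river = 5

5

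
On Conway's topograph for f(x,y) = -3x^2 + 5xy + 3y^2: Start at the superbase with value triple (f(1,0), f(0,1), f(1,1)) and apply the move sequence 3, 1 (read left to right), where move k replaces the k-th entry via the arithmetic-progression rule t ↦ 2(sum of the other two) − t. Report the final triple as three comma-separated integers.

start (-3,3,5) = (f(1,0),f(0,1),f(1,1))
replace slot 3: 2·((-3)+3) − 5 = -5 → (-3,3,-5)
replace slot 1: 2·(3+(-5)) − (-3) = -1 → (-1,3,-5)

-1,3,-5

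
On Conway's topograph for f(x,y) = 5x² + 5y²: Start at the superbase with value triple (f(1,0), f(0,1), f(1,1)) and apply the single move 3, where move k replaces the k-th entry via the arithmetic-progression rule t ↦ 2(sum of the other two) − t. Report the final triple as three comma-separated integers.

start (5,5,10) = (f(1,0),f(0,1),f(1,1))
replace slot 3: 2·(5+5) − 10 = 10 → (5,5,10)

5,5,10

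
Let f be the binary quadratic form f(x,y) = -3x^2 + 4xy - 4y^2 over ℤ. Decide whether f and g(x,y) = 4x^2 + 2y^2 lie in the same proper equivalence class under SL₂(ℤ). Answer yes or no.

D₁ = -32, D₂ = -32
f is negative-definite; reduce −f:
−f: translate: b→2 (≡-4 mod 6), so (3,-4,4)→(3,2,3)
−f: reduced (well bottom): (3,2,3) with a≤c, −a<b≤a
flip sign back: reduced form of f is (-3,-2,-3)
g: flip: (4,0,2)→(2,0,4)
g: reduced (well bottom): (2,0,4) with a≤c, −a<b≤a
reduced forms (-3, -2, -3) vs (2, 0, 4) ⇒ inequivalent

no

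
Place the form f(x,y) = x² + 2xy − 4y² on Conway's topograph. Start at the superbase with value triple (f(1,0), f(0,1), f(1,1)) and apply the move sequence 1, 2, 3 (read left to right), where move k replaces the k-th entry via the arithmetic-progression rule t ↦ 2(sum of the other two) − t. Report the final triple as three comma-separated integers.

start (1,-4,-1) = (f(1,0),f(0,1),f(1,1))
replace slot 1: 2·((-4)+(-1)) − 1 = -11 → (-11,-4,-1)
replace slot 2: 2·((-11)+(-1)) − (-4) = -20 → (-11,-20,-1)
replace slot 3: 2·((-11)+(-20)) − (-1) = -61 → (-11,-20,-61)

-11,-20,-61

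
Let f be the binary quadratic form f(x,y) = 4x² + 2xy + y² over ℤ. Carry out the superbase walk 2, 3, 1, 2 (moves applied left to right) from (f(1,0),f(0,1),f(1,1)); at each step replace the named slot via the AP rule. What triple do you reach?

start (4,1,7) = (f(1,0),f(0,1),f(1,1))
replace slot 2: 2·(4+7) − 1 = 21 → (4,21,7)
replace slot 3: 2·(4+21) − 7 = 43 → (4,21,43)
replace slot 1: 2·(21+43) − 4 = 124 → (124,21,43)
replace slot 2: 2·(124+43) − 21 = 313 → (124,313,43)

124,313,43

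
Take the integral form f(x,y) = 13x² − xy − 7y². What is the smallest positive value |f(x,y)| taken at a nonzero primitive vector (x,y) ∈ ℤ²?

descent: ρ → (-7,15,5)  [lands on river]
river: ρ → (5,15,-7)
river: ρ → (-7,13,7)
river: ρ → (7,15,-5)
river: ρ → (-5,15,7)
river: ρ → (7,13,-7)
closes: descent 1, river 6
min |a| on river = 5

5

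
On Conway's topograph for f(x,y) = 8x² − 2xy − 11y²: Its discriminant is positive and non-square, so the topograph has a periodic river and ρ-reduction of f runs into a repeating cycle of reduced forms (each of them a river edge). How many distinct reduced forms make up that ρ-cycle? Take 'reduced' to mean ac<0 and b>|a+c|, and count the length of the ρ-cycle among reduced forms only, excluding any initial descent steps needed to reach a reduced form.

D = 356, ⌊√D⌋ = 18
descent: ρ → (-11,2,8)
descent: ρ → (8,14,-5)  [lands on river]
river: ρ → (-5,16,5)
river: ρ → (5,14,-8)
river: ρ → (-8,18,1)
river: ρ → (1,18,-8)
river: ρ → (-8,14,5)
river: ρ → (5,16,-5)
river: ρ → (-5,14,8)
river: ρ → (8,18,-1)
river: ρ → (-1,18,8)
ρ-cycle length = 10 (tail of 2 descent steps not counted)

10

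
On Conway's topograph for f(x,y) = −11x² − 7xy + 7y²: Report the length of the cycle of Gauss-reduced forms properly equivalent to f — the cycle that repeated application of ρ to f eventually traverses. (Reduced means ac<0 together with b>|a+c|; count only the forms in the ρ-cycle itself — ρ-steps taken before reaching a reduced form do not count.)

D = 357, ⌊√D⌋ = 18
descent: ρ → (7,7,-11)  [lands on river]
river: ρ → (-11,15,3)
river: ρ → (3,15,-11)
river: ρ → (-11,7,7)
ρ-cycle length = 4 (tail of 1 descent step not counted)

4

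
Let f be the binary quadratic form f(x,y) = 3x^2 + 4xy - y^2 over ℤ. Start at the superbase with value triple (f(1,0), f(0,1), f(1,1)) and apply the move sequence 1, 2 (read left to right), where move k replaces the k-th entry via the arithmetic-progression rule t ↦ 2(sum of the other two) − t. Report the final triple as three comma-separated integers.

start (3,-1,6) = (f(1,0),f(0,1),f(1,1))
replace slot 1: 2·((-1)+6) − 3 = 7 → (7,-1,6)
replace slot 2: 2·(7+6) − (-1) = 27 → (7,27,6)

7,27,6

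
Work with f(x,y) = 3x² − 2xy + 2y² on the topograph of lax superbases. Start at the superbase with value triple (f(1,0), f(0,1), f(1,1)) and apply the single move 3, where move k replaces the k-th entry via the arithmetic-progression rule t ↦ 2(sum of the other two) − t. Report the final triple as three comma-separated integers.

start (3,2,3) = (f(1,0),f(0,1),f(1,1))
replace slot 3: 2·(3+2) − 3 = 7 → (3,2,7)

3,2,7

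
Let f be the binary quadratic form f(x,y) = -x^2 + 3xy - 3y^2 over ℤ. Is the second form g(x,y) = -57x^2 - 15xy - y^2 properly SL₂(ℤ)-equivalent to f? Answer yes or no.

D₁ = -3, D₂ = -3
f is negative-definite; reduce −f:
−f: translate: b→1 (≡-3 mod 2), so (1,-3,3)→(1,1,1)
−f: reduced (well bottom): (1,1,1) with a≤c, −a<b≤a
flip sign back: reduced form of f is (-1,-1,-1)
g is negative-definite; reduce −g:
−g: flip: (57,15,1)→(1,-15,57)
−g: translate: b→1 (≡-15 mod 2), so (1,-15,57)→(1,1,1)
−g: reduced (well bottom): (1,1,1) with a≤c, −a<b≤a
flip sign back: reduced form of g is (-1,-1,-1)
reduced forms (-1, -1, -1) vs (-1, -1, -1) ⇒ equivalent

yes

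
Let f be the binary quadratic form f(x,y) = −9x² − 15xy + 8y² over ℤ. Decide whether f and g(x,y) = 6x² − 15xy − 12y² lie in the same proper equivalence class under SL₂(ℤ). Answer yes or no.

D₁ = 513, D₂ = 513
river cycle of f (length 16): (8, 15, -9), (-9, 21, 2), (2, 19, -19), (-19, 19, 2), (2, 21, -9), (-9, 15, 8), (8, 17, -7), (-7, 11, 14), (14, 17, -4), (-4, 15, 18), … (6 more)
river cycle of g (length 6): (-12, 15, 6), (6, 21, -3), (-3, 21, 6), (6, 15, -12), (-12, 9, 9), (9, 9, -12)
cycles differ ⇒ inequivalent

no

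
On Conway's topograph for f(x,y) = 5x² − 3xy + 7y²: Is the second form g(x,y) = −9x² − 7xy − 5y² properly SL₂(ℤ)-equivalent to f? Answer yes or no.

D₁ = -131, D₂ = -131
f: reduced (well bottom): (5,-3,7) with a≤c, −a<b≤a
g is negative-definite; reduce −g:
−g: flip: (9,7,5)→(5,-7,9)
−g: translate: b→3 (≡-7 mod 10), so (5,-7,9)→(5,3,7)
−g: reduced (well bottom): (5,3,7) with a≤c, −a<b≤a
flip sign back: reduced form of g is (-5,-3,-7)
reduced forms (5, -3, 7) vs (-5, -3, -7) ⇒ inequivalent

no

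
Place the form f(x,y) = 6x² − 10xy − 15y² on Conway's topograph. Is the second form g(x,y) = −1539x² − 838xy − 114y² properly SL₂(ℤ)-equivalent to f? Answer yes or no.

D₁ = 460, D₂ = 460
river cycle of f (length 10): (-15, 10, 6), (6, 14, -11), (-11, 8, 9), (9, 10, -10), (-10, 10, 9), (9, 8, -11), (-11, 14, 6), (6, 10, -15), (-15, 20, 1), (1, 20, -15)
river cycle of g (length 10): (-11, 8, 9), (9, 10, -10), (-10, 10, 9), (9, 8, -11), (-11, 14, 6), (6, 10, -15), (-15, 20, 1), (1, 20, -15), (-15, 10, 6), (6, 14, -11)
cycles coincide ⇒ equivalent

yes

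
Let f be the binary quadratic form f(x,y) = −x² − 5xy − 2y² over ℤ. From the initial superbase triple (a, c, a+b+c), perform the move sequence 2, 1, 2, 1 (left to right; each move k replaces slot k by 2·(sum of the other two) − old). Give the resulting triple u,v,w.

start (-1,-2,-8) = (f(1,0),f(0,1),f(1,1))
replace slot 2: 2·((-1)+(-8)) − (-2) = -16 → (-1,-16,-8)
replace slot 1: 2·((-16)+(-8)) − (-1) = -47 → (-47,-16,-8)
replace slot 2: 2·((-47)+(-8)) − (-16) = -94 → (-47,-94,-8)
replace slot 1: 2·((-94)+(-8)) − (-47) = -157 → (-157,-94,-8)

-157,-94,-8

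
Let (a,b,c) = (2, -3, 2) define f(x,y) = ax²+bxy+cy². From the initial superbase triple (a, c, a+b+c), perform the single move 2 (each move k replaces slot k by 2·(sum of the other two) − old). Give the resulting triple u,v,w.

start (2,2,1) = (f(1,0),f(0,1),f(1,1))
replace slot 2: 2·(2+1) − 2 = 4 → (2,4,1)

2,4,1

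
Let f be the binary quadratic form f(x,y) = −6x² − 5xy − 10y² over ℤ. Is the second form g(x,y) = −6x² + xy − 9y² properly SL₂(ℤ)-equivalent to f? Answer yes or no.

D₁ = -215, D₂ = -215
f is negative-definite; reduce −f:
−f: reduced (well bottom): (6,5,10) with a≤c, −a<b≤a
flip sign back: reduced form of f is (-6,-5,-10)
g is negative-definite; reduce −g:
−g: reduced (well bottom): (6,-1,9) with a≤c, −a<b≤a
flip sign back: reduced form of g is (-6,1,-9)
reduced forms (-6, -5, -10) vs (-6, 1, -9) ⇒ inequivalent

no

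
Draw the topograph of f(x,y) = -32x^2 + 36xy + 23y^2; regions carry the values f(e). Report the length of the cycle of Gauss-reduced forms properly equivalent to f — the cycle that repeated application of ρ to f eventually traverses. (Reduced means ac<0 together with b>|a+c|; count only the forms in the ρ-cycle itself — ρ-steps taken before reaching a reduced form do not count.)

D = 4240, ⌊√D⌋ = 65
river: ρ → (23,56,-12)
river: ρ → (-12,64,3)
river: ρ → (3,62,-33)
river: ρ → (-33,4,32)
river: ρ → (32,60,-5)
river: ρ → (-5,60,32)
river: ρ → (32,4,-33)
river: ρ → (-33,62,3)
river: ρ → (3,64,-12)
river: ρ → (-12,56,23)
river: ρ → (23,36,-32)
river: ρ → (-32,28,27)
river: ρ → (27,26,-33)
river: ρ → (-33,40,20)
river: ρ → (20,40,-33)
river: ρ → (-33,26,27)
river: ρ → (27,28,-32)
river: ρ → (-32,36,23)
ρ-cycle length = 18 (tail of 0 descent steps not counted)

18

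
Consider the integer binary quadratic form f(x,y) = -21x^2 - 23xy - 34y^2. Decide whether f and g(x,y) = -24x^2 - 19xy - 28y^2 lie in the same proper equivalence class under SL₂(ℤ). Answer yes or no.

D₁ = -2327, D₂ = -2327
f is negative-definite; reduce −f:
−f: translate: b→-19 (≡23 mod 42), so (21,23,34)→(21,-19,32)
−f: reduced (well bottom): (21,-19,32) with a≤c, −a<b≤a
flip sign back: reduced form of f is (-21,19,-32)
g is negative-definite; reduce −g:
−g: reduced (well bottom): (24,19,28) with a≤c, −a<b≤a
flip sign back: reduced form of g is (-24,-19,-28)
reduced forms (-21, 19, -32) vs (-24, -19, -28) ⇒ inequivalent

no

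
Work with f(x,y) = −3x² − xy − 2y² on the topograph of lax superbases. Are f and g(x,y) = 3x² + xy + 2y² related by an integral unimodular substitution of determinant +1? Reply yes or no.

D₁ = -23, D₂ = -23
f is negative-definite; reduce −f:
−f: flip: (3,1,2)→(2,-1,3)
−f: reduced (well bottom): (2,-1,3) with a≤c, −a<b≤a
flip sign back: reduced form of f is (-2,1,-3)
g: flip: (3,1,2)→(2,-1,3)
g: reduced (well bottom): (2,-1,3) with a≤c, −a<b≤a
reduced forms (-2, 1, -3) vs (2, -1, 3) ⇒ inequivalent

no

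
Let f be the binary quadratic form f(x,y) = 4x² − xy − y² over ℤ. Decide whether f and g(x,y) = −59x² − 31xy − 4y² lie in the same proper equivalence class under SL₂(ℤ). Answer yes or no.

D₁ = 17, D₂ = 17
river cycle of f (length 6): (-1, 3, 2), (2, 1, -2), (-2, 3, 1), (1, 3, -2), (-2, 1, 2), (2, 3, -1)
river cycle of g (length 6): (1, 3, -2), (-2, 1, 2), (2, 3, -1), (-1, 3, 2), (2, 1, -2), (-2, 3, 1)
cycles coincide ⇒ equivalent

yes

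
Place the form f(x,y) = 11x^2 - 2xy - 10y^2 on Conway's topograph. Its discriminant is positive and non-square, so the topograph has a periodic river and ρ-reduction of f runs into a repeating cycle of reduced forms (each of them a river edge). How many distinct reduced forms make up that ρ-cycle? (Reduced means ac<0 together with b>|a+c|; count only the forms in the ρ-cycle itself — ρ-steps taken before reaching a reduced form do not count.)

D = 444, ⌊√D⌋ = 21
descent: ρ → (-10,2,11)  [lands on river]
river: ρ → (11,20,-1)
river: ρ → (-1,20,11)
river: ρ → (11,2,-10)
river: ρ → (-10,18,3)
river: ρ → (3,18,-10)
ρ-cycle length = 6 (tail of 1 descent step not counted)

6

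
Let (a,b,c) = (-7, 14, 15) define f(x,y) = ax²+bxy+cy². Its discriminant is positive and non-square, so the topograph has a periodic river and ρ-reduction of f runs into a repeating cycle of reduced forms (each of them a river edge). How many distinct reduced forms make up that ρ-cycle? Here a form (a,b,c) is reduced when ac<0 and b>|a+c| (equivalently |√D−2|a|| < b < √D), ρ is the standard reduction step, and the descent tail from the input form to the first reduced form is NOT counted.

D = 616, ⌊√D⌋ = 24
river: ρ → (15,16,-6)
river: ρ → (-6,20,9)
river: ρ → (9,16,-10)
river: ρ → (-10,24,1)
river: ρ → (1,24,-10)
river: ρ → (-10,16,9)
river: ρ → (9,20,-6)
river: ρ → (-6,16,15)
river: ρ → (15,14,-7)
river: ρ → (-7,14,15)
ρ-cycle length = 10 (tail of 0 descent steps not counted)

10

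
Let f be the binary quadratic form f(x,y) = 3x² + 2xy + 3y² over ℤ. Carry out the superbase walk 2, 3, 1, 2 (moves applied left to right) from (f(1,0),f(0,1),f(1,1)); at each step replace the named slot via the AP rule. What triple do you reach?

start (3,3,8) = (f(1,0),f(0,1),f(1,1))
replace slot 2: 2·(3+8) − 3 = 19 → (3,19,8)
replace slot 3: 2·(3+19) − 8 = 36 → (3,19,36)
replace slot 1: 2·(19+36) − 3 = 107 → (107,19,36)
replace slot 2: 2·(107+36) − 19 = 267 → (107,267,36)

107,267,36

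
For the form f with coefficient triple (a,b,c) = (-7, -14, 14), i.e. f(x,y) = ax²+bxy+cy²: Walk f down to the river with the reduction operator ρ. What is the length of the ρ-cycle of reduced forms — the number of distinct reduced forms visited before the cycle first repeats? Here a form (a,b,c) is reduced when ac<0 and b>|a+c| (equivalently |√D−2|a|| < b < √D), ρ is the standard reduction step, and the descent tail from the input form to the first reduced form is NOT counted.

D = 588, ⌊√D⌋ = 24
descent: ρ → (14,14,-7)  [lands on river]
river: ρ → (-7,14,14)
ρ-cycle length = 2 (tail of 1 descent step not counted)

2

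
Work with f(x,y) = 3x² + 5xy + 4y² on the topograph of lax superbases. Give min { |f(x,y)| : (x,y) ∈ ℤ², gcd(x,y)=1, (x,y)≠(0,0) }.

translate: b→-1 (≡5 mod 6), so (3,5,4)→(3,-1,2)
flip: (3,-1,2)→(2,1,3)
reduced (well bottom): (2,1,3) with a≤c, −a<b≤a
well minimum = a = 2

2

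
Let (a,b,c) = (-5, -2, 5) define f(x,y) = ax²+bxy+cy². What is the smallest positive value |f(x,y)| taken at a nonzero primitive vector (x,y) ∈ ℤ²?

descent: ρ → (5,2,-5)  [lands on river]
river: ρ → (-5,8,2)
river: ρ → (2,8,-5)
river: ρ → (-5,2,5)
river: ρ → (5,8,-2)
river: ρ → (-2,8,5)
closes: descent 1, river 6
min |a| on river = 2

2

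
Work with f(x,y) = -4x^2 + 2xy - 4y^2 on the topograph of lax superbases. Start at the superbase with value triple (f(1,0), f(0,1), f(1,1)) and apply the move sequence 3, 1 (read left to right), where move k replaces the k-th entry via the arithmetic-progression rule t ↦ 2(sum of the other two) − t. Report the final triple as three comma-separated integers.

start (-4,-4,-6) = (f(1,0),f(0,1),f(1,1))
replace slot 3: 2·((-4)+(-4)) − (-6) = -10 → (-4,-4,-10)
replace slot 1: 2·((-4)+(-10)) − (-4) = -24 → (-24,-4,-10)

-24,-4,-10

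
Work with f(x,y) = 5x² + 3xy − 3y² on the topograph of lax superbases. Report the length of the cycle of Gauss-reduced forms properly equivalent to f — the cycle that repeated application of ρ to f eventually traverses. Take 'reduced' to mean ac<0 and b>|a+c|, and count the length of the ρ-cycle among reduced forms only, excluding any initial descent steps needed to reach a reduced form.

D = 69, ⌊√D⌋ = 8
river: ρ → (-3,3,5)
river: ρ → (5,7,-1)
river: ρ → (-1,7,5)
river: ρ → (5,3,-3)
ρ-cycle length = 4 (tail of 0 descent steps not counted)

4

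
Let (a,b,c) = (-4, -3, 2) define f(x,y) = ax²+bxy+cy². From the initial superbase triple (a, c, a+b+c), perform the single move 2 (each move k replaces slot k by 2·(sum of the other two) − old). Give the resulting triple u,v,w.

start (-4,2,-5) = (f(1,0),f(0,1),f(1,1))
replace slot 2: 2·((-4)+(-5)) − 2 = -20 → (-4,-20,-5)

-4,-20,-5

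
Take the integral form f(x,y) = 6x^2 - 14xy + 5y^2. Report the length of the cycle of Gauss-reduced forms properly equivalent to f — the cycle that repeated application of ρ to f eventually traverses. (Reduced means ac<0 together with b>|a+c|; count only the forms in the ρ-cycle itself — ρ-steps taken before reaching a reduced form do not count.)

D = 76, ⌊√D⌋ = 8
descent: ρ → (5,4,-3)  [lands on river]
river: ρ → (-3,8,1)
river: ρ → (1,8,-3)
river: ρ → (-3,4,5)
river: ρ → (5,6,-2)
river: ρ → (-2,6,5)
ρ-cycle length = 6 (tail of 1 descent step not counted)

6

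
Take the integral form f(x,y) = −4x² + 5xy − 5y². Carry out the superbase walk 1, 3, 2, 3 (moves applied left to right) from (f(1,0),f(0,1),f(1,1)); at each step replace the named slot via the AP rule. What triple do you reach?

start (-4,-5,-4) = (f(1,0),f(0,1),f(1,1))
replace slot 1: 2·((-5)+(-4)) − (-4) = -14 → (-14,-5,-4)
replace slot 3: 2·((-14)+(-5)) − (-4) = -34 → (-14,-5,-34)
replace slot 2: 2·((-14)+(-34)) − (-5) = -91 → (-14,-91,-34)
replace slot 3: 2·((-14)+(-91)) − (-34) = -176 → (-14,-91,-176)

-14,-91,-176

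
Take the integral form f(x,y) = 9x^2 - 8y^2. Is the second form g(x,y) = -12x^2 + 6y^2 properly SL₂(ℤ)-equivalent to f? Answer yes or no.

D₁ = 288, D₂ = 288
river cycle of f (length 2): (-8, 16, 1), (1, 16, -8)
river cycle of g (length 2): (6, 12, -6), (-6, 12, 6)
cycles differ ⇒ inequivalent

no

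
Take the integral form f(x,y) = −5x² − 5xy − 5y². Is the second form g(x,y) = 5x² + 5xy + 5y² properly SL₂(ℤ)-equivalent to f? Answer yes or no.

D₁ = -75, D₂ = -75
f is negative-definite; reduce −f:
−f: reduced (well bottom): (5,5,5) with a≤c, −a<b≤a
flip sign back: reduced form of f is (-5,-5,-5)
g: reduced (well bottom): (5,5,5) with a≤c, −a<b≤a
reduced forms (-5, -5, -5) vs (5, 5, 5) ⇒ inequivalent

no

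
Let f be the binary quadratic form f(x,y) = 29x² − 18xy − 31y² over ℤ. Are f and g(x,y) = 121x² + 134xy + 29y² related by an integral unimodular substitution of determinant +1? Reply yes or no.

D₁ = 3920, D₂ = 3920
river cycle of f (length 10): (-31, 18, 29), (29, 40, -20), (-20, 40, 29), (29, 18, -31), (-31, 44, 16), (16, 52, -19), (-19, 62, 1), (1, 62, -19), (-19, 52, 16), (16, 44, -31)
river cycle of g (length 10): (29, 40, -20), (-20, 40, 29), (29, 18, -31), (-31, 44, 16), (16, 52, -19), (-19, 62, 1), (1, 62, -19), (-19, 52, 16), (16, 44, -31), (-31, 18, 29)
cycles coincide ⇒ equivalent

yes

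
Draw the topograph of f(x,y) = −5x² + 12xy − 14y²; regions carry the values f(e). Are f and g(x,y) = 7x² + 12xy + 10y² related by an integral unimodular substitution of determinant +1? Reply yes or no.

D₁ = -136, D₂ = -136
f is negative-definite; reduce −f:
−f: translate: b→-2 (≡-12 mod 10), so (5,-12,14)→(5,-2,7)
−f: reduced (well bottom): (5,-2,7) with a≤c, −a<b≤a
flip sign back: reduced form of f is (-5,2,-7)
g: translate: b→-2 (≡12 mod 14), so (7,12,10)→(7,-2,5)
g: flip: (7,-2,5)→(5,2,7)
g: reduced (well bottom): (5,2,7) with a≤c, −a<b≤a
reduced forms (-5, 2, -7) vs (5, 2, 7) ⇒ inequivalent

no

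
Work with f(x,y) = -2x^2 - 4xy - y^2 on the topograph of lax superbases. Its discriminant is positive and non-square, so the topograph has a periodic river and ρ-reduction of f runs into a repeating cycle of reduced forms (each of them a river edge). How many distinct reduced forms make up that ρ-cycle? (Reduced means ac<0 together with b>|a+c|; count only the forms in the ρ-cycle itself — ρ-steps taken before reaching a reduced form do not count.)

D = 8, ⌊√D⌋ = 2
descent: ρ → (-1,2,1)  [lands on river]
river: ρ → (1,2,-1)
ρ-cycle length = 2 (tail of 1 descent step not counted)

2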